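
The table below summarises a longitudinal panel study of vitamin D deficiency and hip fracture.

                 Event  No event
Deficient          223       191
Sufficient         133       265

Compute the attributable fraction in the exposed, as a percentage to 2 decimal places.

37.96

Cells: a = 223, b = 191, c = 133, d = 265.
Risk in exposed = 223/414 = 0.53865; risk in unexposed = 133/398 = 0.33417.
RR = 0.53865/0.33417 = 1.61189
AR% = (RR − 1)/RR × 100 = (1.61189 − 1)/1.61189 × 100 = 37.9611%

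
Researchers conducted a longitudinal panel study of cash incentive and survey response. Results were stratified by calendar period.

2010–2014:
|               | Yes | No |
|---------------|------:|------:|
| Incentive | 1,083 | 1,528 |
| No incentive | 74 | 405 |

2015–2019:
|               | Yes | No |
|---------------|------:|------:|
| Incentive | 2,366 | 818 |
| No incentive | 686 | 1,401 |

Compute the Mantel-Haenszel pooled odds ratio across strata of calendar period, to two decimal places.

5.39

OR_MH = Σ(aᵢdᵢ/nᵢ) / Σ(bᵢcᵢ/nᵢ), where nᵢ is the stratum total.
Stratum 1 (2010–2014): n = 3090; a·d/n = 1083·405/3090 = 141.9466; b·c/n = 1528·74/3090 = 36.5929
Stratum 2 (2015–2019): n = 5271; a·d/n = 2366·1401/5271 = 628.8685; b·c/n = 818·686/5271 = 106.4595
OR_MH = (141.9466 + 628.8685) / (36.5929 + 106.4595) = 770.8151 / 143.0524 = 5.38834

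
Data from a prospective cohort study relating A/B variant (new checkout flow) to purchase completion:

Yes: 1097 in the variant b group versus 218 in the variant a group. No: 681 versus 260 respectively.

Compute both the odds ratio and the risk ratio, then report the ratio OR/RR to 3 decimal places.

From the description: a = 1097, b = 681, c = 218, d = 260.
OR = (1097·260)/(681·218) = 285220/148458 = 1.92122
Risk in exposed = 1097/1778 = 0.61699; risk in unexposed = 218/478 = 0.45607; RR = 1.35284
OR/RR = 1.92122 / 1.35284 = 1.42014
The outcome is not rare, so the OR lies further from 1 than the RR.

1.420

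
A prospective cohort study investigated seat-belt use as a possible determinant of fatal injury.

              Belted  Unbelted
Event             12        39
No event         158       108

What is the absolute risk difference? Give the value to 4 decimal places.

-0.1947

Reading the table with exposure as columns: a = 12 (Belted, case), b = 158 (Belted, non-case), c = 39 (Unbelted, case), d = 108.
Risk in exposed = 12/170 = 0.070588; risk in unexposed = 39/147 = 0.265306.
Risk difference = 0.070588 − 0.265306 = -0.194718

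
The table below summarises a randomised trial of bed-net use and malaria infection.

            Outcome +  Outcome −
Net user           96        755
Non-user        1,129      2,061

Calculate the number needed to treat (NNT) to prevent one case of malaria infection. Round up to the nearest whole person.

Risk in treated group = 96/851 = 0.11281; risk in control = 1129/3190 = 0.35392.
Absolute risk reduction = 0.35392 − 0.11281 = 0.24111
NNT = 1 / ARR = 1 / 0.24111 = 4.147 → round up → 5

5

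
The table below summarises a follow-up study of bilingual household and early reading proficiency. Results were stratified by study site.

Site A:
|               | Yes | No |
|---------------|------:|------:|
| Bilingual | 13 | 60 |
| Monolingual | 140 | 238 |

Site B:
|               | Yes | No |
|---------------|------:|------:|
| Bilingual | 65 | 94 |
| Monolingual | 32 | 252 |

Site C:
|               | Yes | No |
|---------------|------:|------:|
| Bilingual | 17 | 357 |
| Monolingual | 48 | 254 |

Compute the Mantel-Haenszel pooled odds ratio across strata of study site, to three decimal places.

OR_MH = Σ(aᵢdᵢ/nᵢ) / Σ(bᵢcᵢ/nᵢ), where nᵢ is the stratum total.
Stratum 1 (Site A): n = 451; a·d/n = 13·238/451 = 6.8603; b·c/n = 60·140/451 = 18.6253
Stratum 2 (Site B): n = 443; a·d/n = 65·252/443 = 36.9752; b·c/n = 94·32/443 = 6.7901
Stratum 3 (Site C): n = 676; a·d/n = 17·254/676 = 6.3876; b·c/n = 357·48/676 = 25.3491
OR_MH = (6.8603 + 36.9752 + 6.3876) / (18.6253 + 6.7901 + 25.3491) = 50.2231 / 50.7645 = 0.98933

0.989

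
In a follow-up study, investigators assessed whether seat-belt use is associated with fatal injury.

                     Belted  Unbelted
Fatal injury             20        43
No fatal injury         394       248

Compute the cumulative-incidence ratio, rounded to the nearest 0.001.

0.327

Reading the table with exposure as columns: a = 20 (Belted, case), b = 394 (Belted, non-case), c = 43 (Unbelted, case), d = 248.
Risk in exposed = 20/414 = 0.04831; risk in unexposed = 43/291 = 0.14777.
RR = 0.04831 / 0.14777 = 0.32693
The risk is 67% lower among the exposed than among the unexposed.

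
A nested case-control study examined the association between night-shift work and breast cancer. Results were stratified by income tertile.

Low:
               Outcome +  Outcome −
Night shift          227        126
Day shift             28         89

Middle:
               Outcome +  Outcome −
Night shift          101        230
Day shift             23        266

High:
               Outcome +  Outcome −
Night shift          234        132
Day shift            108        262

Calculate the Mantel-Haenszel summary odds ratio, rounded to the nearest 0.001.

4.790

OR_MH = Σ(aᵢdᵢ/nᵢ) / Σ(bᵢcᵢ/nᵢ), where nᵢ is the stratum total.
Stratum 1 (Low): n = 470; a·d/n = 227·89/470 = 42.9851; b·c/n = 126·28/470 = 7.5064
Stratum 2 (Middle): n = 620; a·d/n = 101·266/620 = 43.3323; b·c/n = 230·23/620 = 8.5323
Stratum 3 (High): n = 736; a·d/n = 234·262/736 = 83.2989; b·c/n = 132·108/736 = 19.3696
OR_MH = (42.9851 + 43.3323 + 83.2989) / (7.5064 + 8.5323 + 19.3696) = 169.6163 / 35.4082 = 4.79031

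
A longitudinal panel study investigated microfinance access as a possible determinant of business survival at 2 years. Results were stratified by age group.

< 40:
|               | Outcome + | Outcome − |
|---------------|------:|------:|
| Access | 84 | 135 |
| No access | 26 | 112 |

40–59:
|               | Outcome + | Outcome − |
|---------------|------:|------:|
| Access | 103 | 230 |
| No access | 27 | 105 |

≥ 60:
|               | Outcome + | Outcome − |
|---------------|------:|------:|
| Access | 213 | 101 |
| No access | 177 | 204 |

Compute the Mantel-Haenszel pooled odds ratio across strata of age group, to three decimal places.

2.293

OR_MH = Σ(aᵢdᵢ/nᵢ) / Σ(bᵢcᵢ/nᵢ), where nᵢ is the stratum total.
Stratum 1 (< 40): n = 357; a·d/n = 84·112/357 = 26.3529; b·c/n = 135·26/357 = 9.8319
Stratum 2 (40–59): n = 465; a·d/n = 103·105/465 = 23.2581; b·c/n = 230·27/465 = 13.3548
Stratum 3 (≥ 60): n = 695; a·d/n = 213·204/695 = 62.5209; b·c/n = 101·177/695 = 25.7223
OR_MH = (26.3529 + 23.2581 + 62.5209) / (9.8319 + 13.3548 + 25.7223) = 112.1319 / 48.9091 = 2.29266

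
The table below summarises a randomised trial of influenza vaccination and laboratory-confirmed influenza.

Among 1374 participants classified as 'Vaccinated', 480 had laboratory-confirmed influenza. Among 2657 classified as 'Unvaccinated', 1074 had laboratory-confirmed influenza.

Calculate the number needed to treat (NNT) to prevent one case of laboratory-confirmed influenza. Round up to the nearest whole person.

19

Risk in treated group = 480/1374 = 0.34934; risk in control = 1074/2657 = 0.40422.
Absolute risk reduction = 0.40422 − 0.34934 = 0.05487
NNT = 1 / ARR = 1 / 0.05487 = 18.225 → round up → 19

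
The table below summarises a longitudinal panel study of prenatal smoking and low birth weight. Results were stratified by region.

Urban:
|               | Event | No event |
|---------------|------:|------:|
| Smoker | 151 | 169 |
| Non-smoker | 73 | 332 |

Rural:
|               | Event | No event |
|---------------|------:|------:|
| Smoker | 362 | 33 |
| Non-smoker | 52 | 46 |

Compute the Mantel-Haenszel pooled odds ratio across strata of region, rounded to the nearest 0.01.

5.02

OR_MH = Σ(aᵢdᵢ/nᵢ) / Σ(bᵢcᵢ/nᵢ), where nᵢ is the stratum total.
Stratum 1 (Urban): n = 725; a·d/n = 151·332/725 = 69.1476; b·c/n = 169·73/725 = 17.0166
Stratum 2 (Rural): n = 493; a·d/n = 362·46/493 = 33.7769; b·c/n = 33·52/493 = 3.4807
OR_MH = (69.1476 + 33.7769) / (17.0166 + 3.4807) = 102.9245 / 20.4973 = 5.02137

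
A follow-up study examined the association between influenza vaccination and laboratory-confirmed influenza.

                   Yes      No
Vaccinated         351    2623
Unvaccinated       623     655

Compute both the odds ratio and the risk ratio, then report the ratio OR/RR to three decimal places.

0.581

Cells: a = 351, b = 2623, c = 623, d = 655.
OR = (351·655)/(2623·623) = 229905/1634129 = 0.14069
Risk in exposed = 351/2974 = 0.11802; risk in unexposed = 623/1278 = 0.48748; RR = 0.24211
OR/RR = 0.14069 / 0.24211 = 0.58110
The outcome is not rare, so the OR lies further from 1 than the RR.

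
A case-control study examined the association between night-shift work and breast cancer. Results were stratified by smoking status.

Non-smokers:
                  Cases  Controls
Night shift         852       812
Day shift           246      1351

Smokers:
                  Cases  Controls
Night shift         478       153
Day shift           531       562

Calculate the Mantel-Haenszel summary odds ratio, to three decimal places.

OR_MH = Σ(aᵢdᵢ/nᵢ) / Σ(bᵢcᵢ/nᵢ), where nᵢ is the stratum total.
Stratum 1 (Non-smokers): n = 3261; a·d/n = 852·1351/3261 = 352.9752; b·c/n = 812·246/3261 = 61.2548
Stratum 2 (Smokers): n = 1724; a·d/n = 478·562/1724 = 155.8213; b·c/n = 153·531/1724 = 47.1247
OR_MH = (352.9752 + 155.8213) / (61.2548 + 47.1247) = 508.7965 / 108.3795 = 4.69458

4.695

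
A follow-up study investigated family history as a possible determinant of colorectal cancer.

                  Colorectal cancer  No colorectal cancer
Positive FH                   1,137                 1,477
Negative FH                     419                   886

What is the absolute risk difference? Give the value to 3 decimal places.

Cells: a = 1137, b = 1477, c = 419, d = 886.
Risk in exposed = 1137/2614 = 0.434966; risk in unexposed = 419/1305 = 0.321073.
Risk difference = 0.434966 − 0.321073 = 0.113893

0.114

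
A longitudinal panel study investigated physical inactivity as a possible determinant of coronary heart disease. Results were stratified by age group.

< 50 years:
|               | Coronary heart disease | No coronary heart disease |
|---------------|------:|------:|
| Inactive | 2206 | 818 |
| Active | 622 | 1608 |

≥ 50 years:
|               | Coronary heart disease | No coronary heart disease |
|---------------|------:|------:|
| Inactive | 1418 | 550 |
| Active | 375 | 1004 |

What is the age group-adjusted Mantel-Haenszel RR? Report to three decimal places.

2.628

RR_MH = Σ(aᵢ·n₀ᵢ/nᵢ) / Σ(cᵢ·n₁ᵢ/nᵢ), with n₁ᵢ = aᵢ+bᵢ (exposed), n₀ᵢ = cᵢ+dᵢ (unexposed), nᵢ = n₁ᵢ+n₀ᵢ.
Stratum 1 (< 50 years): n₁ = 3024, n₀ = 2230, n = 5254; a·n₀/n = 2206·2230/5254 = 936.3114; c·n₁/n = 622·3024/5254 = 357.9992
Stratum 2 (≥ 50 years): n₁ = 1968, n₀ = 1379, n = 3347; a·n₀/n = 1418·1379/3347 = 584.2313; c·n₁/n = 375·1968/3347 = 220.4960
RR_MH = (936.3114 + 584.2313) / (357.9992 + 220.4960) = 1520.5426 / 578.4952 = 2.62844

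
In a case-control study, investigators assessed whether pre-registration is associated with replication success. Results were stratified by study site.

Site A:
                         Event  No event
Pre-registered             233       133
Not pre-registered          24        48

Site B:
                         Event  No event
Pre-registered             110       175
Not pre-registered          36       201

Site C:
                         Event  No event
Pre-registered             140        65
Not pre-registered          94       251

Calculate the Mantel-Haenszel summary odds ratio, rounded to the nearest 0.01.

4.33

OR_MH = Σ(aᵢdᵢ/nᵢ) / Σ(bᵢcᵢ/nᵢ), where nᵢ is the stratum total.
Stratum 1 (Site A): n = 438; a·d/n = 233·48/438 = 25.5342; b·c/n = 133·24/438 = 7.2877
Stratum 2 (Site B): n = 522; a·d/n = 110·201/522 = 42.3563; b·c/n = 175·36/522 = 12.0690
Stratum 3 (Site C): n = 550; a·d/n = 140·251/550 = 63.8909; b·c/n = 65·94/550 = 11.1091
OR_MH = (25.5342 + 42.3563 + 63.8909) / (7.2877 + 12.0690 + 11.1091) = 131.7815 / 30.4657 = 4.32556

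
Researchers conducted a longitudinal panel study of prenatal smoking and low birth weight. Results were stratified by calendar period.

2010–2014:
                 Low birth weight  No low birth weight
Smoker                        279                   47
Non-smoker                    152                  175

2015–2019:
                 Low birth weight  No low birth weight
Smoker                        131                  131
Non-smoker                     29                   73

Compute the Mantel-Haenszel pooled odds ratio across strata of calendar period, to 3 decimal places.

4.727

OR_MH = Σ(aᵢdᵢ/nᵢ) / Σ(bᵢcᵢ/nᵢ), where nᵢ is the stratum total.
Stratum 1 (2010–2014): n = 653; a·d/n = 279·175/653 = 74.7703; b·c/n = 47·152/653 = 10.9403
Stratum 2 (2015–2019): n = 364; a·d/n = 131·73/364 = 26.2720; b·c/n = 131·29/364 = 10.4368
OR_MH = (74.7703 + 26.2720) / (10.9403 + 10.4368) = 101.0423 / 21.3771 = 4.72666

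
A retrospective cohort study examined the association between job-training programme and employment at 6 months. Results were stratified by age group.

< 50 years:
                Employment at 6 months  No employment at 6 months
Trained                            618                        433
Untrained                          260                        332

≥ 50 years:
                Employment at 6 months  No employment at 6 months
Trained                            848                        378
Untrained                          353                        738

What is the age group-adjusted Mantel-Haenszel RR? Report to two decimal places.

RR_MH = Σ(aᵢ·n₀ᵢ/nᵢ) / Σ(cᵢ·n₁ᵢ/nᵢ), with n₁ᵢ = aᵢ+bᵢ (exposed), n₀ᵢ = cᵢ+dᵢ (unexposed), nᵢ = n₁ᵢ+n₀ᵢ.
Stratum 1 (< 50 years): n₁ = 1051, n₀ = 592, n = 1643; a·n₀/n = 618·592/1643 = 222.6756; c·n₁/n = 260·1051/1643 = 166.3177
Stratum 2 (≥ 50 years): n₁ = 1226, n₀ = 1091, n = 2317; a·n₀/n = 848·1091/2317 = 399.2956; c·n₁/n = 353·1226/2317 = 186.7838
RR_MH = (222.6756 + 399.2956) / (166.3177 + 186.7838) = 621.9712 / 353.1015 = 1.76145

1.76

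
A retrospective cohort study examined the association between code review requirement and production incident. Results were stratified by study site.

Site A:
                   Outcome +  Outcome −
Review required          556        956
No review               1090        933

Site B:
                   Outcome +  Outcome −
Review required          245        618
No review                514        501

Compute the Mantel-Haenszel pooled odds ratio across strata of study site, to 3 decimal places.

OR_MH = Σ(aᵢdᵢ/nᵢ) / Σ(bᵢcᵢ/nᵢ), where nᵢ is the stratum total.
Stratum 1 (Site A): n = 3535; a·d/n = 556·933/3535 = 146.7463; b·c/n = 956·1090/3535 = 294.7779
Stratum 2 (Site B): n = 1878; a·d/n = 245·501/1878 = 65.3594; b·c/n = 618·514/1878 = 169.1438
OR_MH = (146.7463 + 65.3594) / (294.7779 + 169.1438) = 212.1057 / 463.9217 = 0.45720

0.457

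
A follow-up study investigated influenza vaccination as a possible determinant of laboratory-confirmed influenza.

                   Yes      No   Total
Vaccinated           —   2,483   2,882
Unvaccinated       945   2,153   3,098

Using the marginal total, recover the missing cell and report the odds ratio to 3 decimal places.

The missing cell is in the exposed row: 2882 − 2483 = 399.
So a = 399, b = 2483, c = 945, d = 2153.
OR = (a·d)/(b·c) = (399 × 2153) / (2483 × 945) = 859047 / 2346435 = 0.36611

0.366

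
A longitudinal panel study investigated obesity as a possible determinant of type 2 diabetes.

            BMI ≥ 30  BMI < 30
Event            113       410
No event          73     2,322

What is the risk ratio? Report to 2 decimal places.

Reading the table with exposure as columns: a = 113 (BMI ≥ 30, case), b = 73 (BMI ≥ 30, non-case), c = 410 (BMI < 30, case), d = 2322.
Risk in exposed = 113/186 = 0.60753; risk in unexposed = 410/2732 = 0.15007.
RR = 0.60753 / 0.15007 = 4.04820
The risk among the exposed is 4.05 times that among the unexposed.

4.05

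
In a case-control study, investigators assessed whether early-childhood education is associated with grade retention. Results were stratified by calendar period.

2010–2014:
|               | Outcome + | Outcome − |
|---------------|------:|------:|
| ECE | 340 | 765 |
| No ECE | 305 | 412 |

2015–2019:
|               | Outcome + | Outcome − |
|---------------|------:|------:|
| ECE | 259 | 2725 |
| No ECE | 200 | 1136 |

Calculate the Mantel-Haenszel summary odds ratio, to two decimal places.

0.57

OR_MH = Σ(aᵢdᵢ/nᵢ) / Σ(bᵢcᵢ/nᵢ), where nᵢ is the stratum total.
Stratum 1 (2010–2014): n = 1822; a·d/n = 340·412/1822 = 76.8825; b·c/n = 765·305/1822 = 128.0598
Stratum 2 (2015–2019): n = 4320; a·d/n = 259·1136/4320 = 68.1074; b·c/n = 2725·200/4320 = 126.1574
OR_MH = (76.8825 + 68.1074) / (128.0598 + 126.1574) = 144.9900 / 254.2172 = 0.57034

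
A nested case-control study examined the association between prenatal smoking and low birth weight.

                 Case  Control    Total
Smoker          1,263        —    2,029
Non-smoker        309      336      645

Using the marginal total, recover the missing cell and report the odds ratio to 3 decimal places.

The missing cell is in the exposed row: 2029 − 1263 = 766.
So a = 1263, b = 766, c = 309, d = 336.
OR = (a·d)/(b·c) = (1263 × 336) / (766 × 309) = 424368 / 236694 = 1.79290

1.793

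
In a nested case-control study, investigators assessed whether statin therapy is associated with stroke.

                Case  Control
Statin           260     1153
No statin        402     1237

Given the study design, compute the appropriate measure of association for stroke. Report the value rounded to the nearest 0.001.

0.694

Cells: a = 260, b = 1153, c = 402, d = 1237.
This is a nested case-control study: participants were sampled on outcome status, so risks in the source population cannot be estimated directly — relative risk is not valid here. The odds ratio is the appropriate measure.
OR = (a·d)/(b·c) = (260 × 1237) / (1153 × 402) = 321620 / 463506 = 0.69389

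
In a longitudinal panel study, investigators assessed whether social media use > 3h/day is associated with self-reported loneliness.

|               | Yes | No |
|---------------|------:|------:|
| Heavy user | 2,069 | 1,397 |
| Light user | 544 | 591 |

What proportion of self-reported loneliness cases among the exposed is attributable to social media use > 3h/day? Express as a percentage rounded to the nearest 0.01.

19.71

Cells: a = 2069, b = 1397, c = 544, d = 591.
Risk in exposed = 2069/3466 = 0.59694; risk in unexposed = 544/1135 = 0.47930.
RR = 0.59694/0.47930 = 1.24546
AR% = (RR − 1)/RR × 100 = (1.24546 − 1)/1.24546 × 100 = 19.7082%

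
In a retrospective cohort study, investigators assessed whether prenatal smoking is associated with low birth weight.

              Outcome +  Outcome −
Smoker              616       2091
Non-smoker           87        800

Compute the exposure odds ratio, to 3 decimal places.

Cells: a = 616, b = 2091, c = 87, d = 800.
OR = (a·d)/(b·c) = (616 × 800) / (2091 × 87) = 492800 / 181917 = 2.70893
The odds of low birth weight are about 2.71 times as high in the smoker group.

2.709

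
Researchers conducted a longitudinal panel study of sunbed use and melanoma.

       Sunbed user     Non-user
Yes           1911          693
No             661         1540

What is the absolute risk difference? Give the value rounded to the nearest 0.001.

Reading the table with exposure as columns: a = 1911 (Sunbed user, case), b = 661 (Sunbed user, non-case), c = 693 (Non-user, case), d = 1540.
Risk in exposed = 1911/2572 = 0.743002; risk in unexposed = 693/2233 = 0.310345.
Risk difference = 0.743002 − 0.310345 = 0.432657

0.433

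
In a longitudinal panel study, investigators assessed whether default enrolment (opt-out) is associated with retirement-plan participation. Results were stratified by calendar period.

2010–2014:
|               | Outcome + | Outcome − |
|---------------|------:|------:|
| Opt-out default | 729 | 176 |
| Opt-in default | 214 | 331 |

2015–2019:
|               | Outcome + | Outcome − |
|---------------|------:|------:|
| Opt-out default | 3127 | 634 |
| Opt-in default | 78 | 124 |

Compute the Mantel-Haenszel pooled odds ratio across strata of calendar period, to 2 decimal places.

6.87

OR_MH = Σ(aᵢdᵢ/nᵢ) / Σ(bᵢcᵢ/nᵢ), where nᵢ is the stratum total.
Stratum 1 (2010–2014): n = 1450; a·d/n = 729·331/1450 = 166.4131; b·c/n = 176·214/1450 = 25.9752
Stratum 2 (2015–2019): n = 3963; a·d/n = 3127·124/3963 = 97.8420; b·c/n = 634·78/3963 = 12.4784
OR_MH = (166.4131 + 97.8420) / (25.9752 + 12.4784) = 264.2551 / 38.4536 = 6.87205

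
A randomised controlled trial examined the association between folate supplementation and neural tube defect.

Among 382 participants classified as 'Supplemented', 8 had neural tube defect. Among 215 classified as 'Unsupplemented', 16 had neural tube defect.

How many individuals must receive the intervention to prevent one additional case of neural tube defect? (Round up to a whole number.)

Risk in treated group = 8/382 = 0.02094; risk in control = 16/215 = 0.07442.
Absolute risk reduction = 0.07442 − 0.02094 = 0.05348
NNT = 1 / ARR = 1 / 0.05348 = 18.700 → round up → 19

19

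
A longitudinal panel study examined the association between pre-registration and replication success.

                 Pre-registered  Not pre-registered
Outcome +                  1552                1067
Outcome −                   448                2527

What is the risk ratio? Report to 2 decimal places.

2.61

Reading the table with exposure as columns: a = 1552 (Pre-registered, case), b = 448 (Pre-registered, non-case), c = 1067 (Not pre-registered, case), d = 2527.
Risk in exposed = 1552/2000 = 0.77600; risk in unexposed = 1067/3594 = 0.29688.
RR = 0.77600 / 0.29688 = 2.61382
The risk among the exposed is 2.61 times that among the unexposed.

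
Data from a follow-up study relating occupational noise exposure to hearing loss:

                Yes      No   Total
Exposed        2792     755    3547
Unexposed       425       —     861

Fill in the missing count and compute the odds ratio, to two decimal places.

3.79

The missing cell is in the unexposed row: 861 − 425 = 436.
So a = 2792, b = 755, c = 425, d = 436.
OR = (a·d)/(b·c) = (2792 × 436) / (755 × 425) = 1217312 / 320875 = 3.79373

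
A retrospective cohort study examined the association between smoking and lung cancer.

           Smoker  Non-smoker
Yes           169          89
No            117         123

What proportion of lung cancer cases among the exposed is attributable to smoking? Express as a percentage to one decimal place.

Reading the table with exposure as columns: a = 169 (Smoker, case), b = 117 (Smoker, non-case), c = 89 (Non-smoker, case), d = 123.
Risk in exposed = 169/286 = 0.59091; risk in unexposed = 89/212 = 0.41981.
RR = 0.59091/0.41981 = 1.40756
AR% = (RR − 1)/RR × 100 = (1.40756 − 1)/1.40756 × 100 = 28.9550%

29.0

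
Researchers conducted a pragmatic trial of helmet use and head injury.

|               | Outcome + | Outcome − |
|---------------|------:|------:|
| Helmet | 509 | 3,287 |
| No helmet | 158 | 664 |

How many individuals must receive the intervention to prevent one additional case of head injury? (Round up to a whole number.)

Risk in treated group = 509/3796 = 0.13409; risk in control = 158/822 = 0.19221.
Absolute risk reduction = 0.19221 − 0.13409 = 0.05813
NNT = 1 / ARR = 1 / 0.05813 = 17.204 → round up → 18

18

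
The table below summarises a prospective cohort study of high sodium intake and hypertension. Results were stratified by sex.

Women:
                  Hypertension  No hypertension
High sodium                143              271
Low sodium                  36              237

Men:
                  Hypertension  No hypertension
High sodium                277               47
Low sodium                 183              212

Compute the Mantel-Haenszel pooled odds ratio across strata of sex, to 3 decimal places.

OR_MH = Σ(aᵢdᵢ/nᵢ) / Σ(bᵢcᵢ/nᵢ), where nᵢ is the stratum total.
Stratum 1 (Women): n = 687; a·d/n = 143·237/687 = 49.3319; b·c/n = 271·36/687 = 14.2009
Stratum 2 (Men): n = 719; a·d/n = 277·212/719 = 81.6745; b·c/n = 47·183/719 = 11.9624
OR_MH = (49.3319 + 81.6745) / (14.2009 + 11.9624) = 131.0064 / 26.1633 = 5.00726

5.007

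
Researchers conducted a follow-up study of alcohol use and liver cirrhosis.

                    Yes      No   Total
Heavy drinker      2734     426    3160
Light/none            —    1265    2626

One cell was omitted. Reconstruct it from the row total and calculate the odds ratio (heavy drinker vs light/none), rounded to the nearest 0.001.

5.965

The missing cell is in the unexposed row: 2626 − 1265 = 1361.
So a = 2734, b = 426, c = 1361, d = 1265.
OR = (a·d)/(b·c) = (2734 × 1265) / (426 × 1361) = 3458510 / 579786 = 5.96515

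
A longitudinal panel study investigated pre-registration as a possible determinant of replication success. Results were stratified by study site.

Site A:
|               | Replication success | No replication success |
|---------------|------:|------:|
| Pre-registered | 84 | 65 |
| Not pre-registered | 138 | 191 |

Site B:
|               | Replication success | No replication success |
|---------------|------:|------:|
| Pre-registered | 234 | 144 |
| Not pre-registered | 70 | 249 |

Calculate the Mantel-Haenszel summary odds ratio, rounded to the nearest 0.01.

3.53

OR_MH = Σ(aᵢdᵢ/nᵢ) / Σ(bᵢcᵢ/nᵢ), where nᵢ is the stratum total.
Stratum 1 (Site A): n = 478; a·d/n = 84·191/478 = 33.5649; b·c/n = 65·138/478 = 18.7657
Stratum 2 (Site B): n = 697; a·d/n = 234·249/697 = 83.5954; b·c/n = 144·70/697 = 14.4620
OR_MH = (33.5649 + 83.5954) / (18.7657 + 14.4620) = 117.1603 / 33.2277 = 3.52598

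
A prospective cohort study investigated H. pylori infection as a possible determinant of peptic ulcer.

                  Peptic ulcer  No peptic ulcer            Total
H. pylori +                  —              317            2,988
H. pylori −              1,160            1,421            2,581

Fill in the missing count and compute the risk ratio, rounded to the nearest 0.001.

The missing cell is in the exposed row: 2988 − 317 = 2671.
So a = 2671, b = 317, c = 1160, d = 1421.
RR = [a/(a+b)] / [c/(c+d)] = (2671/2988) / (1160/2581) = 0.89391/0.44944 = 1.98895

1.989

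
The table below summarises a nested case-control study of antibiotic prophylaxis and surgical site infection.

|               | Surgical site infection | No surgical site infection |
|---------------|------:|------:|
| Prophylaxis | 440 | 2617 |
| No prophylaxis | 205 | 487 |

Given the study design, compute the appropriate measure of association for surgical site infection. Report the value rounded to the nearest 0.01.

0.40

Cells: a = 440, b = 2617, c = 205, d = 487.
This is a nested case-control study: participants were sampled on outcome status, so risks in the source population cannot be estimated directly — relative risk is not valid here. The odds ratio is the appropriate measure.
OR = (a·d)/(b·c) = (440 × 487) / (2617 × 205) = 214280 / 536485 = 0.39941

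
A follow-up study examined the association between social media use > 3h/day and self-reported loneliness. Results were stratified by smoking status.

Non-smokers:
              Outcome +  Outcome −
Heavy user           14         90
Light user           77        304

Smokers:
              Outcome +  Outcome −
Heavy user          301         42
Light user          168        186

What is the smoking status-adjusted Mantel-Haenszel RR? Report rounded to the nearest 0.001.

RR_MH = Σ(aᵢ·n₀ᵢ/nᵢ) / Σ(cᵢ·n₁ᵢ/nᵢ), with n₁ᵢ = aᵢ+bᵢ (exposed), n₀ᵢ = cᵢ+dᵢ (unexposed), nᵢ = n₁ᵢ+n₀ᵢ.
Stratum 1 (Non-smokers): n₁ = 104, n₀ = 381, n = 485; a·n₀/n = 14·381/485 = 10.9979; c·n₁/n = 77·104/485 = 16.5113
Stratum 2 (Smokers): n₁ = 343, n₀ = 354, n = 697; a·n₀/n = 301·354/697 = 152.8752; c·n₁/n = 168·343/697 = 82.6743
RR_MH = (10.9979 + 152.8752) / (16.5113 + 82.6743) = 163.8731 / 99.1857 = 1.65219

1.652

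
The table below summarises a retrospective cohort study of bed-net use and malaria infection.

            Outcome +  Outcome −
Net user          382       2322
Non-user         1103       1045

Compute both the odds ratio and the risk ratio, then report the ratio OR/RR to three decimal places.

Cells: a = 382, b = 2322, c = 1103, d = 1045.
OR = (382·1045)/(2322·1103) = 399190/2561166 = 0.15586
Risk in exposed = 382/2704 = 0.14127; risk in unexposed = 1103/2148 = 0.51350; RR = 0.27512
OR/RR = 0.15586 / 0.27512 = 0.56653
The outcome is not rare, so the OR lies further from 1 than the RR.

0.567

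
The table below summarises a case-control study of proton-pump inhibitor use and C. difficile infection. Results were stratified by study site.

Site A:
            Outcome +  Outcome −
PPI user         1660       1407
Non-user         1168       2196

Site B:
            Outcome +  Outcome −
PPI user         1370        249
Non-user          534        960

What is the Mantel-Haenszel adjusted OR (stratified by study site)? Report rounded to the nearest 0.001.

OR_MH = Σ(aᵢdᵢ/nᵢ) / Σ(bᵢcᵢ/nᵢ), where nᵢ is the stratum total.
Stratum 1 (Site A): n = 6431; a·d/n = 1660·2196/6431 = 566.8419; b·c/n = 1407·1168/6431 = 255.5397
Stratum 2 (Site B): n = 3113; a·d/n = 1370·960/3113 = 422.4863; b·c/n = 249·534/3113 = 42.7131
OR_MH = (566.8419 + 422.4863) / (255.5397 + 42.7131) = 989.3282 / 298.2529 = 3.31708

3.317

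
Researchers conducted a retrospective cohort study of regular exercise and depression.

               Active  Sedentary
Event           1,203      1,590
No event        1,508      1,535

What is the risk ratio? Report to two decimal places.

Reading the table with exposure as columns: a = 1203 (Active, case), b = 1508 (Active, non-case), c = 1590 (Sedentary, case), d = 1535.
Risk in exposed = 1203/2711 = 0.44375; risk in unexposed = 1590/3125 = 0.50880.
RR = 0.44375 / 0.50880 = 0.87215
The risk is 13% lower among the exposed than among the unexposed.

0.87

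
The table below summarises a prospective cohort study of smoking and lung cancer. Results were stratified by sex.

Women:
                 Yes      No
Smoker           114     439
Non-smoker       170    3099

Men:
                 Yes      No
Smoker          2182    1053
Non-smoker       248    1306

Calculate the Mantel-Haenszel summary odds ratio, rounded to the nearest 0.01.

OR_MH = Σ(aᵢdᵢ/nᵢ) / Σ(bᵢcᵢ/nᵢ), where nᵢ is the stratum total.
Stratum 1 (Women): n = 3822; a·d/n = 114·3099/3822 = 92.4349; b·c/n = 439·170/3822 = 19.5264
Stratum 2 (Men): n = 4789; a·d/n = 2182·1306/4789 = 595.0495; b·c/n = 1053·248/4789 = 54.5300
OR_MH = (92.4349 + 595.0495) / (19.5264 + 54.5300) = 687.4843 / 74.0564 = 9.28325

9.28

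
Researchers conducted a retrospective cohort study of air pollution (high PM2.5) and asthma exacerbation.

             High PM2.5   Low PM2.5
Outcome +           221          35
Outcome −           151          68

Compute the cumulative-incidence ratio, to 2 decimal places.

1.75

Reading the table with exposure as columns: a = 221 (High PM2.5, case), b = 151 (High PM2.5, non-case), c = 35 (Low PM2.5, case), d = 68.
Risk in exposed = 221/372 = 0.59409; risk in unexposed = 35/103 = 0.33981.
RR = 0.59409 / 0.33981 = 1.74831
The risk among the exposed is 1.75 times that among the unexposed.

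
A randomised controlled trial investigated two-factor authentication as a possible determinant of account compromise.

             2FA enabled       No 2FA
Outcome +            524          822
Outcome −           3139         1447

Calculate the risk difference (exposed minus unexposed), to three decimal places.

Reading the table with exposure as columns: a = 524 (2FA enabled, case), b = 3139 (2FA enabled, non-case), c = 822 (No 2FA, case), d = 1447.
Risk in exposed = 524/3663 = 0.143052; risk in unexposed = 822/2269 = 0.362274.
Risk difference = 0.143052 − 0.362274 = -0.219222

-0.219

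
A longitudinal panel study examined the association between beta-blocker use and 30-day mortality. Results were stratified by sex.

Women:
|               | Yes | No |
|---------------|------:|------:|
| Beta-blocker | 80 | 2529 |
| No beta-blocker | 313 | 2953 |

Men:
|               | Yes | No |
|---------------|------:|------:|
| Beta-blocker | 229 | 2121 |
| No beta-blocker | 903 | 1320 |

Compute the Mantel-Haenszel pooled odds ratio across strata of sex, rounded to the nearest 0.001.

OR_MH = Σ(aᵢdᵢ/nᵢ) / Σ(bᵢcᵢ/nᵢ), where nᵢ is the stratum total.
Stratum 1 (Women): n = 5875; a·d/n = 80·2953/5875 = 40.2111; b·c/n = 2529·313/5875 = 134.7365
Stratum 2 (Men): n = 4573; a·d/n = 229·1320/4573 = 66.1010; b·c/n = 2121·903/4573 = 418.8198
OR_MH = (40.2111 + 66.1010) / (134.7365 + 418.8198) = 106.3121 / 553.5563 = 0.19205

0.192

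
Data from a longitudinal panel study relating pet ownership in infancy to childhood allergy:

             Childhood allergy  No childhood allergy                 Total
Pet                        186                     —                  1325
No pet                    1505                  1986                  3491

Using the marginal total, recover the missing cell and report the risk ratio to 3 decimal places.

The missing cell is in the exposed row: 1325 − 186 = 1139.
So a = 186, b = 1139, c = 1505, d = 1986.
RR = [a/(a+b)] / [c/(c+d)] = (186/1325) / (1505/3491) = 0.14038/0.43111 = 0.32562

0.326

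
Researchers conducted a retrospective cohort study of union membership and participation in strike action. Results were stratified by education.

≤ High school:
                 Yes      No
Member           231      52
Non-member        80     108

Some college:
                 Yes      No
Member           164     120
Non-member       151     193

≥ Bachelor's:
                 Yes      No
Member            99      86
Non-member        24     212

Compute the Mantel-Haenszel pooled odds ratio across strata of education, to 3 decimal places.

OR_MH = Σ(aᵢdᵢ/nᵢ) / Σ(bᵢcᵢ/nᵢ), where nᵢ is the stratum total.
Stratum 1 (≤ High school): n = 471; a·d/n = 231·108/471 = 52.9682; b·c/n = 52·80/471 = 8.8323
Stratum 2 (Some college): n = 628; a·d/n = 164·193/628 = 50.4013; b·c/n = 120·151/628 = 28.8535
Stratum 3 (≥ Bachelor's): n = 421; a·d/n = 99·212/421 = 49.8527; b·c/n = 86·24/421 = 4.9026
OR_MH = (52.9682 + 50.4013 + 49.8527) / (8.8323 + 28.8535 + 4.9026) = 153.2222 / 42.5884 = 3.59774

3.598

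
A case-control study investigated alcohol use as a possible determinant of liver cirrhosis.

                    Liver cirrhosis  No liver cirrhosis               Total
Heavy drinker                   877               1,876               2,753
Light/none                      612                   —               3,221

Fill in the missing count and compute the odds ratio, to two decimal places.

1.99

The missing cell is in the unexposed row: 3221 − 612 = 2609.
So a = 877, b = 1876, c = 612, d = 2609.
OR = (a·d)/(b·c) = (877 × 2609) / (1876 × 612) = 2288093 / 1148112 = 1.99292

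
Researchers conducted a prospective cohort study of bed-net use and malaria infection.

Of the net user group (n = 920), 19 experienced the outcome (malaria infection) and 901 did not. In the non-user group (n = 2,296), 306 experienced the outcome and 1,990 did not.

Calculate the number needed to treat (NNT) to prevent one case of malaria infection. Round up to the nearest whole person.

9

Risk in treated group = 19/920 = 0.02065; risk in control = 306/2296 = 0.13328.
Absolute risk reduction = 0.13328 − 0.02065 = 0.11262
NNT = 1 / ARR = 1 / 0.11262 = 8.879 → round up → 9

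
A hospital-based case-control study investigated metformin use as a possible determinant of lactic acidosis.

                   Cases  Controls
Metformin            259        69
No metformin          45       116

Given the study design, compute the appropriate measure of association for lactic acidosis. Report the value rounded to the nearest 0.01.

9.68

Cells: a = 259, b = 69, c = 45, d = 116.
This is a hospital-based case-control study: participants were sampled on outcome status, so risks in the source population cannot be estimated directly — relative risk is not valid here. The odds ratio is the appropriate measure.
OR = (a·d)/(b·c) = (259 × 116) / (69 × 45) = 30044 / 3105 = 9.67601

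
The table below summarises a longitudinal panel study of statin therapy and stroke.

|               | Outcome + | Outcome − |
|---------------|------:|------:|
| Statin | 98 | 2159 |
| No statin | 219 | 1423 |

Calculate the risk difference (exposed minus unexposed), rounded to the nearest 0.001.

-0.090

Cells: a = 98, b = 2159, c = 219, d = 1423.
Risk in exposed = 98/2257 = 0.043420; risk in unexposed = 219/1642 = 0.133374.
Risk difference = 0.043420 − 0.133374 = -0.089953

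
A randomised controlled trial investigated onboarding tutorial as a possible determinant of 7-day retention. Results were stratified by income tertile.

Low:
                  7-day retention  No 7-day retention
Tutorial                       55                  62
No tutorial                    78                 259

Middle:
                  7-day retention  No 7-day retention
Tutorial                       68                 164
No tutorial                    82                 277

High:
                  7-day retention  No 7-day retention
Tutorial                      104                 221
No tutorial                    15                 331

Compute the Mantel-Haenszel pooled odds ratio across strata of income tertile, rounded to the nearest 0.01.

OR_MH = Σ(aᵢdᵢ/nᵢ) / Σ(bᵢcᵢ/nᵢ), where nᵢ is the stratum total.
Stratum 1 (Low): n = 454; a·d/n = 55·259/454 = 31.3767; b·c/n = 62·78/454 = 10.6520
Stratum 2 (Middle): n = 591; a·d/n = 68·277/591 = 31.8714; b·c/n = 164·82/591 = 22.7547
Stratum 3 (High): n = 671; a·d/n = 104·331/671 = 51.3025; b·c/n = 221·15/671 = 4.9404
OR_MH = (31.3767 + 31.8714 + 51.3025) / (10.6520 + 22.7547 + 4.9404) = 114.5506 / 38.3470 = 2.98721

2.99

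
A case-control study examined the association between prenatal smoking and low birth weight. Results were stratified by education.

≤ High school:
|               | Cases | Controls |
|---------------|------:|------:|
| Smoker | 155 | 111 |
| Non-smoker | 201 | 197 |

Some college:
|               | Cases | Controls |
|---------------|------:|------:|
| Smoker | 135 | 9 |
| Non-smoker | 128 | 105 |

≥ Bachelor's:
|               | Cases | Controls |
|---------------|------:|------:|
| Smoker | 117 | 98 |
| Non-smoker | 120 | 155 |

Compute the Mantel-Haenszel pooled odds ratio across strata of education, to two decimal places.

OR_MH = Σ(aᵢdᵢ/nᵢ) / Σ(bᵢcᵢ/nᵢ), where nᵢ is the stratum total.
Stratum 1 (≤ High school): n = 664; a·d/n = 155·197/664 = 45.9864; b·c/n = 111·201/664 = 33.6009
Stratum 2 (Some college): n = 377; a·d/n = 135·105/377 = 37.5995; b·c/n = 9·128/377 = 3.0557
Stratum 3 (≥ Bachelor's): n = 490; a·d/n = 117·155/490 = 37.0102; b·c/n = 98·120/490 = 24.0000
OR_MH = (45.9864 + 37.5995 + 37.0102) / (33.6009 + 3.0557 + 24.0000) = 120.5961 / 60.6566 = 1.98818

1.99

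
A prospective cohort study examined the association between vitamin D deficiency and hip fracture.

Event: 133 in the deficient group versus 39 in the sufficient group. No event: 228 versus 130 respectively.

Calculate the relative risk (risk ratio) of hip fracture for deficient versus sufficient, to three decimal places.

1.596

From the description: a = 133, b = 228, c = 39, d = 130.
Risk in exposed = 133/361 = 0.36842; risk in unexposed = 39/169 = 0.23077.
RR = 0.36842 / 0.23077 = 1.59649
The risk among the exposed is 1.60 times that among the unexposed.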